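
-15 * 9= -135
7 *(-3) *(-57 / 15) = 399 / 5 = 79.80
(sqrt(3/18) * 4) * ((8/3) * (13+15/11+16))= 5344 * sqrt(6)/99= 132.22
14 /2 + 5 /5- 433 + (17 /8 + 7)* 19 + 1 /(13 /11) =-26081 /104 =-250.78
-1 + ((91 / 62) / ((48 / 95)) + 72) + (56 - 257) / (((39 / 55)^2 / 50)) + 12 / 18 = -10015174675 / 502944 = -19913.10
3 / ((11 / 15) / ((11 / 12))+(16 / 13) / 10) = 13 / 4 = 3.25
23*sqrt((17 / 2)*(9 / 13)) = 55.79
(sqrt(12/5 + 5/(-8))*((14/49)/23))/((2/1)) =sqrt(710)/3220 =0.01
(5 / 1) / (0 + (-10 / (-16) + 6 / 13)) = 520 / 113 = 4.60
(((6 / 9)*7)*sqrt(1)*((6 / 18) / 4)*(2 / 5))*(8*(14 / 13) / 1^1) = 784 / 585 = 1.34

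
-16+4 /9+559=4891 /9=543.44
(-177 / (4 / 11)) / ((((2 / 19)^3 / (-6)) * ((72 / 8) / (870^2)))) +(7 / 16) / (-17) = 57278670144293 / 272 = 210583346118.72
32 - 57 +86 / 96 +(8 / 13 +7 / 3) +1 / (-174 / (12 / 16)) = -382907 / 18096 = -21.16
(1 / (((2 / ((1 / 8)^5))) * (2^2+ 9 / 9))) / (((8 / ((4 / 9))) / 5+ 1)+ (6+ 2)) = 1 / 4128768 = 0.00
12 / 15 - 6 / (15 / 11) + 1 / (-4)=-77 / 20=-3.85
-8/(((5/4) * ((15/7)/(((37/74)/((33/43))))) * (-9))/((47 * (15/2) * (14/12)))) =396116/4455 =88.91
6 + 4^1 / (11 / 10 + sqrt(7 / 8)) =1282 / 67 - 200* sqrt(14) / 67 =7.97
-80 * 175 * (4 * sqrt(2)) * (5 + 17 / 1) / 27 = -1232000 * sqrt(2) / 27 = -64530.04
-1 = -1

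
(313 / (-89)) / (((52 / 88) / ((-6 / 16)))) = 10329 / 4628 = 2.23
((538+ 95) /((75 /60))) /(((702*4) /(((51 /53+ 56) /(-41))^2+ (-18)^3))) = -5808656044637 /5524656930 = -1051.41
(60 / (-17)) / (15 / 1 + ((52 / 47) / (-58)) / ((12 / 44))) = -245340 / 1037833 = -0.24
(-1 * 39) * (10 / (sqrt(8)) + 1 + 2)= -195 * sqrt(2) / 2- 117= -254.89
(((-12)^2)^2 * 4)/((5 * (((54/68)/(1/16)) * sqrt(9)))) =2176/5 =435.20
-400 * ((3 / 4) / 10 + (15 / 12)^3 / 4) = -225.31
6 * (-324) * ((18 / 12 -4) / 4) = 1215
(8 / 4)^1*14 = 28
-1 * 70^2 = -4900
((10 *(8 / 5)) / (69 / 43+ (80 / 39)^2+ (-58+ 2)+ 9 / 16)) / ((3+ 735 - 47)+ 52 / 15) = -251147520 / 540955612109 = -0.00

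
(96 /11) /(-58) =-0.15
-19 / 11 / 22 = -19 / 242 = -0.08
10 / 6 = 5 / 3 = 1.67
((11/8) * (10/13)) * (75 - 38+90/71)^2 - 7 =31090767/20164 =1541.89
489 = 489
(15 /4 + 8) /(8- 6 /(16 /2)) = 47 /29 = 1.62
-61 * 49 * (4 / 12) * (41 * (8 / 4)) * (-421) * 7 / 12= 361151903 / 18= 20063994.61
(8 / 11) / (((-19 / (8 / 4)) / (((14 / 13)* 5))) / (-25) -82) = -28000 / 3154283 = -0.01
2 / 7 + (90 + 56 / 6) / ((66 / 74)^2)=2862268 / 22869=125.16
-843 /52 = -16.21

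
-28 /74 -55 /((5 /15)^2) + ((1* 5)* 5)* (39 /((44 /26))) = 65737 /814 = 80.76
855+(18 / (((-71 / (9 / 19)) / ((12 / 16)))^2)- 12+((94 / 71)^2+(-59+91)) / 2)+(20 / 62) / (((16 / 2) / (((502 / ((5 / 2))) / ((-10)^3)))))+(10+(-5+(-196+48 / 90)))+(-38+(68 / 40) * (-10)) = 12997791101759 / 21155186625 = 614.40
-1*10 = -10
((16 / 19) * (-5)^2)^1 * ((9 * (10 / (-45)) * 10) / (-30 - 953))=8000 / 18677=0.43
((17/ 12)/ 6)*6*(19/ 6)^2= 6137/ 432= 14.21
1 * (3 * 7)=21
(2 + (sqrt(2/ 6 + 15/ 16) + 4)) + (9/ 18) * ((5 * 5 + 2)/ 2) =sqrt(183)/ 12 + 51/ 4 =13.88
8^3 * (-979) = -501248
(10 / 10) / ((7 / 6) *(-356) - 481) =-3 / 2689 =-0.00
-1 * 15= -15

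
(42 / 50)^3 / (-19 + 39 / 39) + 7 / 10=10423 / 15625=0.67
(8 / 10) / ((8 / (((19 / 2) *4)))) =19 / 5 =3.80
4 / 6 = 2 / 3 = 0.67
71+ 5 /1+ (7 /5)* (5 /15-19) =748 /15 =49.87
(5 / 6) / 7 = 5 / 42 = 0.12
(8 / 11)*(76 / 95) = 32 / 55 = 0.58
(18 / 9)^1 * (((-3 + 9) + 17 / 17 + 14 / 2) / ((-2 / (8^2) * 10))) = -448 / 5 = -89.60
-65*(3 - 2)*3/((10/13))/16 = -507/32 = -15.84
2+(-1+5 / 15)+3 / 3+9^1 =34 / 3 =11.33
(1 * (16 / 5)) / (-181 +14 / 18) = -72 / 4055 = -0.02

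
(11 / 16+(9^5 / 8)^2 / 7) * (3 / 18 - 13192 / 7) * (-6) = 275961575793805 / 3136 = 87997951464.86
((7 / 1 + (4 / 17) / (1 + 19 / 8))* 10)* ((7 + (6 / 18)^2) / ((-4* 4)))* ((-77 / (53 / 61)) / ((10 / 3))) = 60967060 / 72981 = 835.38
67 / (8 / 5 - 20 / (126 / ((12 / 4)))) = 7035 / 118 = 59.62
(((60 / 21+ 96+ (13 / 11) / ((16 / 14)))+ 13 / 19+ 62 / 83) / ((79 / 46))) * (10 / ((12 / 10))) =56596015475 / 115114692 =491.65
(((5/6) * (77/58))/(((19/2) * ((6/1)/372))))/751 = 11935/1241403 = 0.01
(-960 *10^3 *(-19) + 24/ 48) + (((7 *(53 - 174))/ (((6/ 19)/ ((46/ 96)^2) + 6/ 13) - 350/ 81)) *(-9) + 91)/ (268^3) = 9230592812808349730175/ 506063188588544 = 18240000.50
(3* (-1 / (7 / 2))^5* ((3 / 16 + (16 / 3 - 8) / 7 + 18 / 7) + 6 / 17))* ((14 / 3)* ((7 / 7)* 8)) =-499168 / 857157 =-0.58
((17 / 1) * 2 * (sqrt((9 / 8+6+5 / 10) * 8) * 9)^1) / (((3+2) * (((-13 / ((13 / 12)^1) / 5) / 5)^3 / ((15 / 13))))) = -265625 * sqrt(61) / 416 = -4987.01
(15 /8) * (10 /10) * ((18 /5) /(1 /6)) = 81 /2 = 40.50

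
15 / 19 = 0.79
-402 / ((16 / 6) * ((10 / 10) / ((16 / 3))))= -804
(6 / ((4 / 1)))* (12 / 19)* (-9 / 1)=-162 / 19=-8.53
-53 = -53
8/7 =1.14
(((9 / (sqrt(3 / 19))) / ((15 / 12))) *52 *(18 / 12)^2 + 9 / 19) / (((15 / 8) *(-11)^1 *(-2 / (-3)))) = -5616 *sqrt(57) / 275-36 / 1045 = -154.22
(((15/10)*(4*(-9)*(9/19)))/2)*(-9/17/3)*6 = 4374/323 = 13.54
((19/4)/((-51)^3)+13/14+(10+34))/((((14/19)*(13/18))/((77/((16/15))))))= 13414168625/2201024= 6094.51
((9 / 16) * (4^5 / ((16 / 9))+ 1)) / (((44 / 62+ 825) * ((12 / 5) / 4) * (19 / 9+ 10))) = 2414745 / 44641168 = 0.05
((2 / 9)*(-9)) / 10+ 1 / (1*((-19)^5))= -2476104 / 12380495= -0.20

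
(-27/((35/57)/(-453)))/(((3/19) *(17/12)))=52984692/595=89049.90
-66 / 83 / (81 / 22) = -484 / 2241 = -0.22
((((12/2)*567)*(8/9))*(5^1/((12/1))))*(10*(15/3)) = 63000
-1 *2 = -2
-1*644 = -644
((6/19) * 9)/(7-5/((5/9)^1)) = -27/19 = -1.42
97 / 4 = 24.25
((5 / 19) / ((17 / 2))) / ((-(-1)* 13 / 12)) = 0.03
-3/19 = -0.16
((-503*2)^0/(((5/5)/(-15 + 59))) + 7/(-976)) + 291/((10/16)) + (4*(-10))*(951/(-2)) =19529.59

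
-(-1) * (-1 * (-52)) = 52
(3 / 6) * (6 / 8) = 3 / 8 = 0.38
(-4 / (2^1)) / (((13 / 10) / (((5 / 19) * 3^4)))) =-8100 / 247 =-32.79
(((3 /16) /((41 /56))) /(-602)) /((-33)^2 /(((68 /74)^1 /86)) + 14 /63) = -459 /109964833100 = -0.00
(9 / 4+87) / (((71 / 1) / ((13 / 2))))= 4641 / 568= 8.17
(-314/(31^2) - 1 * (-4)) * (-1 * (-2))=7060/961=7.35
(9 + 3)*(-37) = -444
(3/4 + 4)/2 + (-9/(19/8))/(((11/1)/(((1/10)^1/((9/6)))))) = 19663/8360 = 2.35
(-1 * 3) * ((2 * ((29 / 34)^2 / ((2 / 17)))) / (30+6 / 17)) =-841 / 688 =-1.22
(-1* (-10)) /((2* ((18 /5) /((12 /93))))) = 50 /279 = 0.18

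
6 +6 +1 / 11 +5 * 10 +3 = 716 / 11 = 65.09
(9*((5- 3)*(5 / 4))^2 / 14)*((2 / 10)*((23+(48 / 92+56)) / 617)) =82305 / 794696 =0.10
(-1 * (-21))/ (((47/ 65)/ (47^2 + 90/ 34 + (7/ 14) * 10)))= 51437295/ 799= 64377.09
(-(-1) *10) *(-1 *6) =-60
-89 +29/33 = -2908/33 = -88.12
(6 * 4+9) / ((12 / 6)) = 33 / 2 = 16.50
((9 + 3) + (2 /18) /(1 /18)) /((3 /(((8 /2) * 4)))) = 224 /3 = 74.67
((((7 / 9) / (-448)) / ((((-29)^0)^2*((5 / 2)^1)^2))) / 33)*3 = -0.00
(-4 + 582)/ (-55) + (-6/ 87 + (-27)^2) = 1145883/ 1595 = 718.42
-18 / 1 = -18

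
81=81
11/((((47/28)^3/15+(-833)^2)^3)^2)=14021187714724233377212268544000000/142276547970602665551453659509534638647895484398169554612956570607649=0.00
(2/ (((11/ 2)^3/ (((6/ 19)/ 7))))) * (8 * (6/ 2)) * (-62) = -142848/ 177023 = -0.81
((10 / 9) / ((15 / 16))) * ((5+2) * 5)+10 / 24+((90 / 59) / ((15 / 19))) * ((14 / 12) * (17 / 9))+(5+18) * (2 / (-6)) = 245255 / 6372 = 38.49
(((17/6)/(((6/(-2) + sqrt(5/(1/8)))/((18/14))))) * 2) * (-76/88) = -969 * sqrt(10)/2387 -2907/4774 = -1.89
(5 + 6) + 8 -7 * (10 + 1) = -58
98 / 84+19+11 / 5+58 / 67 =46697 / 2010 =23.23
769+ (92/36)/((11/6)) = 25423/33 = 770.39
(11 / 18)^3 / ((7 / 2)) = 0.07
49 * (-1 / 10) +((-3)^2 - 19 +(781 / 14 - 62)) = -739 / 35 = -21.11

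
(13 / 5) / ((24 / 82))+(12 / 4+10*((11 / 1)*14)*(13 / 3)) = 401113 / 60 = 6685.22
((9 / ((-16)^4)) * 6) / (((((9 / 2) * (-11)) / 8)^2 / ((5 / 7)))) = 5 / 325248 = 0.00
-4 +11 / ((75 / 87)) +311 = 7994 / 25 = 319.76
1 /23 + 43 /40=1029 /920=1.12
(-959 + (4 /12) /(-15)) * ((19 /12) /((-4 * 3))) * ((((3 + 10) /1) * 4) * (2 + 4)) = 5329766 /135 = 39479.75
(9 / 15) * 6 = 18 / 5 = 3.60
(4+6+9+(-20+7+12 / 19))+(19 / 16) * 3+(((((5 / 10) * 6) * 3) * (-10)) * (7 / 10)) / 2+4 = -5261 / 304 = -17.31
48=48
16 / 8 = 2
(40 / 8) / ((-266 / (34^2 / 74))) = -1445 / 4921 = -0.29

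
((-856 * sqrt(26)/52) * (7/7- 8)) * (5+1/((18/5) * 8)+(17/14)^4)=133344149 * sqrt(26)/160524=4235.66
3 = 3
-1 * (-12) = 12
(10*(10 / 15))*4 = 80 / 3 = 26.67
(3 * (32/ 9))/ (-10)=-16/ 15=-1.07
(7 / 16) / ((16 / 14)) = 49 / 128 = 0.38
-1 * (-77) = 77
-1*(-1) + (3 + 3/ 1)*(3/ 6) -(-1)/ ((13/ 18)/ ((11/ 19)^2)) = 20950/ 4693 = 4.46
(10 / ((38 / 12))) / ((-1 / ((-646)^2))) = -1317840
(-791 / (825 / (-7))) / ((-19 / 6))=-11074 / 5225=-2.12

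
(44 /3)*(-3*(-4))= 176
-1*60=-60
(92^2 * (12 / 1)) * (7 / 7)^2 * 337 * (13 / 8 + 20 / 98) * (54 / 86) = 82828488168 / 2107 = 39311100.22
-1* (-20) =20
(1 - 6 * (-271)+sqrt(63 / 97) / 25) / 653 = 3 * sqrt(679) / 1583525+1627 / 653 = 2.49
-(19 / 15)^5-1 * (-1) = -1716724 / 759375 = -2.26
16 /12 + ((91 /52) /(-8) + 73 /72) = 613 /288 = 2.13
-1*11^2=-121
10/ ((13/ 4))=40/ 13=3.08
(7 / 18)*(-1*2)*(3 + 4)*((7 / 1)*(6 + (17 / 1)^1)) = -7889 / 9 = -876.56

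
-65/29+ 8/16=-101/58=-1.74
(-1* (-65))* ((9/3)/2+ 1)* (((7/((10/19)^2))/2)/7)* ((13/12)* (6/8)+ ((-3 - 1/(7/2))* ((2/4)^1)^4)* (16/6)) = 417677/5376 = 77.69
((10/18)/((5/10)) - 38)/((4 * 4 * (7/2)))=-83/126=-0.66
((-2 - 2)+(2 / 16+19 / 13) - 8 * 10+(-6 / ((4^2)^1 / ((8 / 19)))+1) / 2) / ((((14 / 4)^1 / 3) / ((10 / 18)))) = -810085 / 20748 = -39.04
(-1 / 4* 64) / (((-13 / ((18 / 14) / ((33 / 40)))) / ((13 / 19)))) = 1920 / 1463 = 1.31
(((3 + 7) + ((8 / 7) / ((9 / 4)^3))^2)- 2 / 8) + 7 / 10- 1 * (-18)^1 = 14822349401 / 520812180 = 28.46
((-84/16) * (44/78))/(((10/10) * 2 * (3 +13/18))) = -693/1742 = -0.40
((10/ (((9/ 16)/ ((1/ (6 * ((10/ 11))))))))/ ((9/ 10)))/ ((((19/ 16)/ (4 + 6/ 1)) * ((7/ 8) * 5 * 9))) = 225280/ 290871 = 0.77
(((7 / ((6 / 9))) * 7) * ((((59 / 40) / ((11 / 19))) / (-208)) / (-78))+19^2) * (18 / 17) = 382.25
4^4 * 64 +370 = 16754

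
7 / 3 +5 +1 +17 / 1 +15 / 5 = 85 / 3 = 28.33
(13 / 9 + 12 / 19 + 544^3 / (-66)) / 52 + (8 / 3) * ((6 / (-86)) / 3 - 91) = -198312973525 / 4205916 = -47150.96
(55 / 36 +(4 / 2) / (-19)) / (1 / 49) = 47677 / 684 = 69.70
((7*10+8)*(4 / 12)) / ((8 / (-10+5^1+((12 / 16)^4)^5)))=-71422927608227 / 4398046511104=-16.24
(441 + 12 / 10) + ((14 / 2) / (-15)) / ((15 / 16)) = 99383 / 225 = 441.70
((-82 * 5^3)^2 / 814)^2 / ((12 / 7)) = 4829181396484375 / 496947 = 9717699063.45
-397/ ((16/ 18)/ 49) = -175077/ 8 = -21884.62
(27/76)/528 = 9/13376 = 0.00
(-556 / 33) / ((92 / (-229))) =31831 / 759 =41.94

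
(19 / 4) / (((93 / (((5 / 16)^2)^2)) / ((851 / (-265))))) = -2021125 / 1292107776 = -0.00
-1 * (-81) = 81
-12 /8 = -3 /2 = -1.50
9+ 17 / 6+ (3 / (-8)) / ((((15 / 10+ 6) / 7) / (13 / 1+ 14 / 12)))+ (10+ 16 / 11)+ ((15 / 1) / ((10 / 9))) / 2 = 2207 / 88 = 25.08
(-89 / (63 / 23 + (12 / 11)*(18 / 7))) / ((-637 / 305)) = 6867685 / 893529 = 7.69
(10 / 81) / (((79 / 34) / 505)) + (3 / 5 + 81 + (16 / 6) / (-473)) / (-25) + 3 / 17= 152723057093 / 6431794875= 23.75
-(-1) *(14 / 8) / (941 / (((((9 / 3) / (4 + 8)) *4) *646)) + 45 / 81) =20349 / 23398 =0.87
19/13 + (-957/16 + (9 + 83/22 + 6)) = -39.58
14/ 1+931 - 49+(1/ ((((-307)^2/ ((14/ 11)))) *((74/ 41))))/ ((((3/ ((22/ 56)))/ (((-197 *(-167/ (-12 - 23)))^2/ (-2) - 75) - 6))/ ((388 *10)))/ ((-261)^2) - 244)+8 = 20174646199786286575556072729/ 22317086504945359816636163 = 904.00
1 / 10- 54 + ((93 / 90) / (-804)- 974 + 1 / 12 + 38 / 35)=-173353471 / 168840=-1026.73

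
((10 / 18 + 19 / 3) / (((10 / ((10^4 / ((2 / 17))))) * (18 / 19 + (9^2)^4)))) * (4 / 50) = 801040 / 7360989453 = 0.00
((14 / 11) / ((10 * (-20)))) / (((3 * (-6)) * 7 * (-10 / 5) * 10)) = -0.00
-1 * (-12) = 12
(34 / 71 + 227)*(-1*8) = -129208 / 71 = -1819.83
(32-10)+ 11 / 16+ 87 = 109.69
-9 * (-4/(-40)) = -9/10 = -0.90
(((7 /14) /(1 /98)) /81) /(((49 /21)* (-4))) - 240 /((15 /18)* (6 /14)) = -72583 /108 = -672.06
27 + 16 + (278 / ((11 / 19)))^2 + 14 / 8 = 111619755 / 484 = 230619.33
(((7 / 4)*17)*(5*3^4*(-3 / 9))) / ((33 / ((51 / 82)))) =-273105 / 3608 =-75.69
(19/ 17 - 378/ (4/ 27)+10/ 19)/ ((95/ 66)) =-54357831/ 30685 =-1771.48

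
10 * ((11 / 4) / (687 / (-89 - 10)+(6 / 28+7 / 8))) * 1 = -50820 / 10811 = -4.70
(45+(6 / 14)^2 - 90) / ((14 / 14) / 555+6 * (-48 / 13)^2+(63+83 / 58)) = -11946481560 / 38980297573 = -0.31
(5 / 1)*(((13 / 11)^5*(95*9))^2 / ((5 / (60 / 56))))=1511670060058728375 / 363123944414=4162958.91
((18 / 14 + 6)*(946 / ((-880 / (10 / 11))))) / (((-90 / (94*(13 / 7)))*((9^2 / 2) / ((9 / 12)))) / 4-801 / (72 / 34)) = 1339923 / 72491881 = 0.02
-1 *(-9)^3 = 729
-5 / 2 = -2.50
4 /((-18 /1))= -2 /9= -0.22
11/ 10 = 1.10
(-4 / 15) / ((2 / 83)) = -166 / 15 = -11.07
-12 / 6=-2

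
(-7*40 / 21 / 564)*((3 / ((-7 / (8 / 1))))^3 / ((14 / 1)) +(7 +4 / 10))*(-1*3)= 108554 / 338541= 0.32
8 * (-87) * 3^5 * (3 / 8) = -63423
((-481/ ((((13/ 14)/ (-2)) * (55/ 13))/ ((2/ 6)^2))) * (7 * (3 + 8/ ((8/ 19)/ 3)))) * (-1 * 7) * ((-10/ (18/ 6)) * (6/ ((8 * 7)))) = 942760/ 33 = 28568.48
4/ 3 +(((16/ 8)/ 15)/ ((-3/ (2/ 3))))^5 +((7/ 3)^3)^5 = 14836189505683351/ 44840334375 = 330867.06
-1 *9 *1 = -9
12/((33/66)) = 24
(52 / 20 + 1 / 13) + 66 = 4464 / 65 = 68.68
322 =322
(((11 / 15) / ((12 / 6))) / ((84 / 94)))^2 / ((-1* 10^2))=-267289 / 158760000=-0.00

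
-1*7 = -7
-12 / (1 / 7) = -84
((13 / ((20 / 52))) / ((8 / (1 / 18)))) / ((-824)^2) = 169 / 488862720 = 0.00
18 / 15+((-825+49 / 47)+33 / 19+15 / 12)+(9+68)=-13265883 / 17860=-742.77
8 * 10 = 80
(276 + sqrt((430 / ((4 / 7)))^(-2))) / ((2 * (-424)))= -207691 / 638120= -0.33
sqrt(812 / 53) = 2 * sqrt(10759) / 53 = 3.91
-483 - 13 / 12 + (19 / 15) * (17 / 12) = -482.29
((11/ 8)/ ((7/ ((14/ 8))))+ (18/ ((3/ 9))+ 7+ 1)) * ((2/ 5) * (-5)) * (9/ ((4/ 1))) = -17955/ 64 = -280.55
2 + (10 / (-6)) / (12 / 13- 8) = 617 / 276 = 2.24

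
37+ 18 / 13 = 499 / 13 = 38.38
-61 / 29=-2.10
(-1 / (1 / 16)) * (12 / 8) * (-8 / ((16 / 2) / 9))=216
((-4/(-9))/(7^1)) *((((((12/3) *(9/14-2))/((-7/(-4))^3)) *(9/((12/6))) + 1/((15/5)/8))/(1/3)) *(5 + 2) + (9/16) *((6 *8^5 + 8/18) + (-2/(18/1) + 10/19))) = 11527557749/1642284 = 7019.22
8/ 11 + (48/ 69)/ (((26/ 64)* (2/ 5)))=16472/ 3289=5.01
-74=-74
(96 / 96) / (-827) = -1 / 827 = -0.00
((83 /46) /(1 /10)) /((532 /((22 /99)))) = 415 /55062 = 0.01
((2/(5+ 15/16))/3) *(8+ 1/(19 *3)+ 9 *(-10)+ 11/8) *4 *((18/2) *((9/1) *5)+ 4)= -240537808/16245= -14806.88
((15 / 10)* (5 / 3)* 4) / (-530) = -1 / 53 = -0.02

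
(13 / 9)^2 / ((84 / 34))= 2873 / 3402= 0.84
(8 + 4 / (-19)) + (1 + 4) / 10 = 315 / 38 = 8.29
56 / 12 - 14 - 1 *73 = -247 / 3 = -82.33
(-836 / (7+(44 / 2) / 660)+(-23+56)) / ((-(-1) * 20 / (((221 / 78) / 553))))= -102663 / 4667320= -0.02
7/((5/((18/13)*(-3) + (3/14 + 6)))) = 75/26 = 2.88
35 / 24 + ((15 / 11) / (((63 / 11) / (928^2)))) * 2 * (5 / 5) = 68894965 / 168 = 410089.08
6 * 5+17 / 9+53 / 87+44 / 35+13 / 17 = 34.52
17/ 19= 0.89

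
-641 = -641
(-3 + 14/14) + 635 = 633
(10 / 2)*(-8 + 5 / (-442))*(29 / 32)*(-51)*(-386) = -297284655 / 416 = -714626.57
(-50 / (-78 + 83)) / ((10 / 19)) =-19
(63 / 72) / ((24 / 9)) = 0.33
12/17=0.71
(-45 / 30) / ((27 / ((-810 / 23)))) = 45 / 23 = 1.96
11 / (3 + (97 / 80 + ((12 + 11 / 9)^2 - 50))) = 71280 / 836177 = 0.09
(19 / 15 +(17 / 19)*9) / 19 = 2656 / 5415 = 0.49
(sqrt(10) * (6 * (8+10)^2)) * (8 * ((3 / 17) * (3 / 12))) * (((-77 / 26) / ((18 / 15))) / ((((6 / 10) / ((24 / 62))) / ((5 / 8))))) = -2159.15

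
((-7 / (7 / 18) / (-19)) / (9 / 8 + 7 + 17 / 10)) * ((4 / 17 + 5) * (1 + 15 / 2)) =10680 / 2489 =4.29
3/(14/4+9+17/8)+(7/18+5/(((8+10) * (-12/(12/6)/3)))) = 71/156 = 0.46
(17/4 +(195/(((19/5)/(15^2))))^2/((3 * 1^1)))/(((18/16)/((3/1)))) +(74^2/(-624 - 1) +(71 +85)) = 80209091708242/676875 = 118499119.79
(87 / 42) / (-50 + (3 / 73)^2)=-154541 / 3730174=-0.04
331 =331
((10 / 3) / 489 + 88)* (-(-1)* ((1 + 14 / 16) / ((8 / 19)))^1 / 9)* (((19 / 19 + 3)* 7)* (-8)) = -9754.09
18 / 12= 3 / 2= 1.50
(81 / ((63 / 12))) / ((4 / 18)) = 486 / 7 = 69.43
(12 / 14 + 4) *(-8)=-272 / 7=-38.86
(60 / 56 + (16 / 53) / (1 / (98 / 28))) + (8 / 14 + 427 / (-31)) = -11.07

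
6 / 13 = 0.46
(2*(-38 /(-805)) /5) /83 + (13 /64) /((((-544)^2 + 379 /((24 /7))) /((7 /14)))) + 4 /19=152077489726343 /721587156379600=0.21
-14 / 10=-7 / 5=-1.40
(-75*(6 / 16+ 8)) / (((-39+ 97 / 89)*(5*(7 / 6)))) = 268335 / 94472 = 2.84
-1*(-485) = 485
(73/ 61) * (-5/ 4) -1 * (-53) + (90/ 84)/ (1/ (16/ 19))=1700691/ 32452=52.41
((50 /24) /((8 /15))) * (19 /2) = 2375 /64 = 37.11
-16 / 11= -1.45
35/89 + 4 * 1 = 391/89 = 4.39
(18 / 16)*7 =63 / 8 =7.88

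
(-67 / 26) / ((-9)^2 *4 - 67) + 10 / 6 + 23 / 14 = 231496 / 70161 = 3.30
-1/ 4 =-0.25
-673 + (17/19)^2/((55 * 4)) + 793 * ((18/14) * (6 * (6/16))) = 450600309/277970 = 1621.04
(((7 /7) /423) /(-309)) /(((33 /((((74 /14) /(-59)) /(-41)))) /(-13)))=481 /73037633823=0.00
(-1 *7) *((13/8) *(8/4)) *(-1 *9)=819/4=204.75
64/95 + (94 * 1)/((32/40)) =22453/190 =118.17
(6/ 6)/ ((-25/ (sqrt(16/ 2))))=-2* sqrt(2)/ 25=-0.11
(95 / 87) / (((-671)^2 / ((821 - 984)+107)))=-5320 / 39170967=-0.00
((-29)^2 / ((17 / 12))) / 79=10092 / 1343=7.51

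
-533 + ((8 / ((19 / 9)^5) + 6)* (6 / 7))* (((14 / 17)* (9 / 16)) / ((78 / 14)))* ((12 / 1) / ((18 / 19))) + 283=-7039280897 / 28800941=-244.41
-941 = -941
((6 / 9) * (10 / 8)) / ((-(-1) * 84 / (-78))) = -65 / 84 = -0.77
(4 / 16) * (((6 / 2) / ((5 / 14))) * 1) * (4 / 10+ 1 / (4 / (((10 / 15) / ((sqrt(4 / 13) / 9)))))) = 21 / 25+ 63 * sqrt(13) / 40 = 6.52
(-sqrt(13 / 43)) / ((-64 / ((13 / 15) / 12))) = 13 * sqrt(559) / 495360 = 0.00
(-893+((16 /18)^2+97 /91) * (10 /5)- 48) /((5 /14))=-13817498 /5265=-2624.41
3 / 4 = 0.75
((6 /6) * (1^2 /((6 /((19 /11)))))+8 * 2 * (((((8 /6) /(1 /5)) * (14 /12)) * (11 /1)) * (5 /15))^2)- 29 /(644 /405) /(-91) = 13013.38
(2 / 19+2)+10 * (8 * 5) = 402.11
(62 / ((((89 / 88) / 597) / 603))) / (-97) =-1964110896 / 8633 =-227511.98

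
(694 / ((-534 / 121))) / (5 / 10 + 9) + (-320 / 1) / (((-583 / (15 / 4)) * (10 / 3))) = -47130562 / 2957559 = -15.94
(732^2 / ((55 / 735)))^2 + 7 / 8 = 49632823360899919 / 968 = 51273577852169.34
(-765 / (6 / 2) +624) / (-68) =-369 / 68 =-5.43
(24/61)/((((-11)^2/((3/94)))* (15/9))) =108/1734535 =0.00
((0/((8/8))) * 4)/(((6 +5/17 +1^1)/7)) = 0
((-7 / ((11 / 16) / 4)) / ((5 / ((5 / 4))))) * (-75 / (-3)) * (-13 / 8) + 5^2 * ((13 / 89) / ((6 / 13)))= 2476175 / 5874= 421.55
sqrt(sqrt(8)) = 2^(3 / 4) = 1.68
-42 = -42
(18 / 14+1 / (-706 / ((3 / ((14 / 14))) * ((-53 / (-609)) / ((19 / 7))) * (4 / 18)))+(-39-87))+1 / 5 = -7628798521 / 61268445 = -124.51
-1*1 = -1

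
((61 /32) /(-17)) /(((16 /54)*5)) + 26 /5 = 22301 /4352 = 5.12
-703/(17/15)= -10545/17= -620.29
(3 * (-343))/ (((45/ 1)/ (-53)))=18179/ 15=1211.93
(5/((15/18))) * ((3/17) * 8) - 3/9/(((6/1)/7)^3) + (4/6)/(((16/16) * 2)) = 8.27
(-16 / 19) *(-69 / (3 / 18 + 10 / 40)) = 13248 / 95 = 139.45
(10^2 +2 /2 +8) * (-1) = -109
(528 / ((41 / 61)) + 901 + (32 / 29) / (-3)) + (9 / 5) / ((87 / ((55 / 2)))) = 12033361 / 7134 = 1686.76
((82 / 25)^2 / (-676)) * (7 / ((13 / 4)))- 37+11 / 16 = -798538713 / 21970000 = -36.35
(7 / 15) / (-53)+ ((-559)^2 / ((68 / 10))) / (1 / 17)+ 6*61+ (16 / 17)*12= 21126101597 / 27030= 781579.79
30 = 30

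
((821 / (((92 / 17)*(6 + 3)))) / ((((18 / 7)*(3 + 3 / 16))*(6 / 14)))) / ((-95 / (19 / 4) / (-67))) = 2695343 / 167670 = 16.08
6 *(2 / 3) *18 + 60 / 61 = 4452 / 61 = 72.98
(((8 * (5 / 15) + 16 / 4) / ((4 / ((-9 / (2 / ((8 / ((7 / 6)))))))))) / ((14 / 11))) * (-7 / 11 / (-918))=-10 / 357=-0.03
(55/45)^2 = 1.49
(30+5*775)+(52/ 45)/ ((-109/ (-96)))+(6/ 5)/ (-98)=62585926/ 16023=3906.01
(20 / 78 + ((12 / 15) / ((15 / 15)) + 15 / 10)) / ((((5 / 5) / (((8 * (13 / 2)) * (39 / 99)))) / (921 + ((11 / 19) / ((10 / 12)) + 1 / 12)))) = 13619768747 / 282150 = 48271.38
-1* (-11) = 11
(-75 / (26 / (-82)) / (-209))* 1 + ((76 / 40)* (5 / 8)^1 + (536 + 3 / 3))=23346887 / 43472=537.06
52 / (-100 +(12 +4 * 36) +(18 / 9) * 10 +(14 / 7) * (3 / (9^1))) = 78 / 115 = 0.68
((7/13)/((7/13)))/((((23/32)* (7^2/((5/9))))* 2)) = 80/10143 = 0.01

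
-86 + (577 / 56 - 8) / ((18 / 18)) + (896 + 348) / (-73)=-411815 / 4088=-100.74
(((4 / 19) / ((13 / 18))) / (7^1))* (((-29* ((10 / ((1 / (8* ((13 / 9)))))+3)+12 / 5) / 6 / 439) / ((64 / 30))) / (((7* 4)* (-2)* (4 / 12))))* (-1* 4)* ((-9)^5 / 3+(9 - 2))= 2329348179 / 21252868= 109.60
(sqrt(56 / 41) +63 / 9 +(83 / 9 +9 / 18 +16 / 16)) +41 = 59.89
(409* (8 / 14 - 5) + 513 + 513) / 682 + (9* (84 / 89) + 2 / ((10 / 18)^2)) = 146829307 / 10622150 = 13.82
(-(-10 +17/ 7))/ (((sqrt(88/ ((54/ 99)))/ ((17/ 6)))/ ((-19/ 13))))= -17119 * sqrt(3)/ 12012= -2.47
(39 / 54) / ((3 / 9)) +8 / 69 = 105 / 46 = 2.28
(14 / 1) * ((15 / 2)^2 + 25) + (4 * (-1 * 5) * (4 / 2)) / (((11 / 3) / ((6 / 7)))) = 173735 / 154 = 1128.15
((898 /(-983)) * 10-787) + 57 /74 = -57856443 /72742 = -795.37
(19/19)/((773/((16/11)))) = 16/8503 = 0.00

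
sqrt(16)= 4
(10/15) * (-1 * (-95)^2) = -18050/3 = -6016.67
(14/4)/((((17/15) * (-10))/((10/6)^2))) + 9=1661/204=8.14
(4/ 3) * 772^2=2383936/ 3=794645.33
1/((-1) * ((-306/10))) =5/153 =0.03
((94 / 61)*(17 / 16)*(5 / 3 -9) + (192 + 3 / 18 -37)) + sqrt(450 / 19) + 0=15*sqrt(38) / 19 + 34931 / 244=148.03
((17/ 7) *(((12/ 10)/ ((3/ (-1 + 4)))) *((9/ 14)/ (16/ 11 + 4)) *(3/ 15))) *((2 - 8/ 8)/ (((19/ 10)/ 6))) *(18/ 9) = 10098/ 23275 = 0.43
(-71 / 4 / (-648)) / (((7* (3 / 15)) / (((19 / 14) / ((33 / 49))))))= 6745 / 171072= 0.04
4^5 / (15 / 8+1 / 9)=73728 / 143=515.58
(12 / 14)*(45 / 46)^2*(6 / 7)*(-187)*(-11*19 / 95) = 7497765 / 25921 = 289.25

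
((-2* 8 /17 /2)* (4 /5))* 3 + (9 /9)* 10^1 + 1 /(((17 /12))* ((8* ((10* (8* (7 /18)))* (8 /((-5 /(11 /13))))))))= 7429669 /837760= 8.87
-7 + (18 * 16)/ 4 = 65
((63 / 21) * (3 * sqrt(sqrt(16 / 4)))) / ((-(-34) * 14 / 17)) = 9 * sqrt(2) / 28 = 0.45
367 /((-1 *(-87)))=367 /87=4.22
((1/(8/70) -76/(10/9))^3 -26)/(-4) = 1698144057/32000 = 53067.00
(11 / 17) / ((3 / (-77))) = -847 / 51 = -16.61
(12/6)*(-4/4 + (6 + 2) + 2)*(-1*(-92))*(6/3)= 3312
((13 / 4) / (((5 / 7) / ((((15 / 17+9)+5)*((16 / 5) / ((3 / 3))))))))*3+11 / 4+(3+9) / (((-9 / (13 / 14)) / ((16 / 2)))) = 22951759 / 35700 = 642.91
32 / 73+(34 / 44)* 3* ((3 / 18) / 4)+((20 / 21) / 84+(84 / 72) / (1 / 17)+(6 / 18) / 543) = 6966915839 / 341846736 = 20.38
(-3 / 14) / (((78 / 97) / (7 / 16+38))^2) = -1186239675 / 2422784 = -489.62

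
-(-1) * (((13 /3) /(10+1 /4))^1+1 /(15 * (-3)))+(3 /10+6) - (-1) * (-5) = 1255 /738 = 1.70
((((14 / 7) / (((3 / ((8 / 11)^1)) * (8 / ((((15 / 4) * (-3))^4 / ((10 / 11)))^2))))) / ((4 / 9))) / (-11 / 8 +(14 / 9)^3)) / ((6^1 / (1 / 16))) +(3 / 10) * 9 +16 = 26970830135843671 / 146098094080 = 184607.68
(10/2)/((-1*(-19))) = 5/19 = 0.26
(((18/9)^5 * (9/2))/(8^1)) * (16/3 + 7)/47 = 222/47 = 4.72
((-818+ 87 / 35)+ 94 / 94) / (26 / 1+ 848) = -14254 / 15295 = -0.93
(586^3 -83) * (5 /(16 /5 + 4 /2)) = 5030749325 /26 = 193490358.65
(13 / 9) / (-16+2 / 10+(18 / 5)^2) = -0.51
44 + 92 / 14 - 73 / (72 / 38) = 12.04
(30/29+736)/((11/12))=256488/319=804.04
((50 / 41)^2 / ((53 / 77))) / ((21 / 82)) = 55000 / 6519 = 8.44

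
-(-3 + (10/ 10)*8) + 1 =-4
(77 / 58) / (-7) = -11 / 58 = -0.19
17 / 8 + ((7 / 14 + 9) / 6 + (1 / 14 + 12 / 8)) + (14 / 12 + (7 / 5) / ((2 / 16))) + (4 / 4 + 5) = 6621 / 280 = 23.65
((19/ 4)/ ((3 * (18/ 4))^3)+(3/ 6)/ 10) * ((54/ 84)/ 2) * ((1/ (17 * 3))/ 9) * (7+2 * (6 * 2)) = 633733/ 562146480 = 0.00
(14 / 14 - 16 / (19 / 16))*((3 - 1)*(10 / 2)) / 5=-474 / 19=-24.95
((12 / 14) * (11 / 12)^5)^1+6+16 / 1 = 6547739 / 290304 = 22.55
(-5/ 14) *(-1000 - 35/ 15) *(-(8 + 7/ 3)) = -466085/ 126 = -3699.09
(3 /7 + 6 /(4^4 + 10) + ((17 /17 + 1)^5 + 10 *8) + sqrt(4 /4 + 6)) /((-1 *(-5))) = sqrt(7) /5 + 14956 /665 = 23.02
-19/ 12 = -1.58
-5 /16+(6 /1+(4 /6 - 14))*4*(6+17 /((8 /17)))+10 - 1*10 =-59327 /48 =-1235.98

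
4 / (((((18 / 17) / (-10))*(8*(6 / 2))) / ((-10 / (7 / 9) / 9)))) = 425 / 189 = 2.25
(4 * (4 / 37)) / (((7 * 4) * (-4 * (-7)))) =1 / 1813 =0.00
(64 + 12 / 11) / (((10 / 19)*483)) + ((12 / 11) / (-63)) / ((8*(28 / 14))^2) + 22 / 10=278371 / 113344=2.46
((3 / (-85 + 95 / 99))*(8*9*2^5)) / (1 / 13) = -1069.20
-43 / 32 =-1.34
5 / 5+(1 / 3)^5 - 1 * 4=-728 / 243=-3.00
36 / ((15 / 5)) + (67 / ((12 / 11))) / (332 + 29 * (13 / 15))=23711 / 1948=12.17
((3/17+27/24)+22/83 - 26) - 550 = -6484205/11288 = -574.43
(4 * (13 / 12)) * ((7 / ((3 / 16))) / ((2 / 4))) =2912 / 9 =323.56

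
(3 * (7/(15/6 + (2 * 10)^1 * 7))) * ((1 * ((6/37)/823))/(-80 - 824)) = -21/653782970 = -0.00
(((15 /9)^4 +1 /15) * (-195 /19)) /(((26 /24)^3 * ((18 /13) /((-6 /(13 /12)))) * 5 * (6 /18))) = 2420736 /16055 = 150.78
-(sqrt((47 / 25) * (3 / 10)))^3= -141 * sqrt(1410) / 12500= -0.42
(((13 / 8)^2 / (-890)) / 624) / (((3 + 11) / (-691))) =8983 / 38277120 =0.00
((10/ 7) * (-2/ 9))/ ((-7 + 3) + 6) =-10/ 63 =-0.16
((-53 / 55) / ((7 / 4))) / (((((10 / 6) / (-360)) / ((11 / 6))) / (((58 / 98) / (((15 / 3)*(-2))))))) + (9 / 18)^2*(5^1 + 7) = -9.91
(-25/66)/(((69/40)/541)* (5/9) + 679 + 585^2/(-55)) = 54100/791712131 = 0.00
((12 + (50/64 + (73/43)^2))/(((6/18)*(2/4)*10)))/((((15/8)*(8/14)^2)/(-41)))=-1861878921/2958400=-629.35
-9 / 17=-0.53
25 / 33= 0.76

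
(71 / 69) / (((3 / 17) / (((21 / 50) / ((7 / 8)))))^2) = 7.61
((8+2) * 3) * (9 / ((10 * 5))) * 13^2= 4563 / 5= 912.60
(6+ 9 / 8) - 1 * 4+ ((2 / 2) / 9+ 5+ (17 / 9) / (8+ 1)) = 5473 / 648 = 8.45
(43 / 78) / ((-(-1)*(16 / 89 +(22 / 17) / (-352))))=520472 / 166257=3.13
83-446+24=-339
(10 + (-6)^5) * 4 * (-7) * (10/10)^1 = 217448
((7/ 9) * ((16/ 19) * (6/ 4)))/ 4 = 14/ 57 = 0.25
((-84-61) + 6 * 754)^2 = 19175641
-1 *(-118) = 118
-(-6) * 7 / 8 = 21 / 4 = 5.25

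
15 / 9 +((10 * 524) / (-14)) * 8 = -62845 / 21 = -2992.62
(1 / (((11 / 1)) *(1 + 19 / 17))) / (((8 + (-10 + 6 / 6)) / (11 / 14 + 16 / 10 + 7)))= -1241 / 3080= -0.40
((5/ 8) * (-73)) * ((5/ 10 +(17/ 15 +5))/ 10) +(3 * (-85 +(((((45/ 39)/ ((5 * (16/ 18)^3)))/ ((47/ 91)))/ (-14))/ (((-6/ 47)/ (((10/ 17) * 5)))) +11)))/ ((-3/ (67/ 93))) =180455617/ 8094720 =22.29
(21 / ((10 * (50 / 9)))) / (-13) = -189 / 6500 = -0.03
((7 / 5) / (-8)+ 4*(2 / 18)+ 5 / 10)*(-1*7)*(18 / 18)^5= -1939 / 360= -5.39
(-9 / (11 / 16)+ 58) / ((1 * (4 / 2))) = 22.45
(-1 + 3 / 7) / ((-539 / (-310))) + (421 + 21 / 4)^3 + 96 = 18700813181077 / 241472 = 77445058.56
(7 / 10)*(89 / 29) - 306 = -88117 / 290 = -303.85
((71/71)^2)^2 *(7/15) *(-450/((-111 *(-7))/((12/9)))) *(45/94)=-300/1739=-0.17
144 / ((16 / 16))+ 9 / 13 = 1881 / 13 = 144.69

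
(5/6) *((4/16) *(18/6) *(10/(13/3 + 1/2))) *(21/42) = 75/116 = 0.65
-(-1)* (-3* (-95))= 285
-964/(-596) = 1.62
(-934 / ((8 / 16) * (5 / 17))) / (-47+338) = -31756 / 1455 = -21.83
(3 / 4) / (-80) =-3 / 320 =-0.01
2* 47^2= 4418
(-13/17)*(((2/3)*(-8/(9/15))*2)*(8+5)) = 27040/153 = 176.73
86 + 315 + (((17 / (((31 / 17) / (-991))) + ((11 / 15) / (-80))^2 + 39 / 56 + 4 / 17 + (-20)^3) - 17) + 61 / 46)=-2059023224873513 / 122179680000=-16852.42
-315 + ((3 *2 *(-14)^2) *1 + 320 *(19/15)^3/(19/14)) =1340.19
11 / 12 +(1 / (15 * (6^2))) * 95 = 59 / 54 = 1.09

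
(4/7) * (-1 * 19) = -76/7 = -10.86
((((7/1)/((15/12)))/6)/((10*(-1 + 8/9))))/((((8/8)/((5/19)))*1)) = -0.22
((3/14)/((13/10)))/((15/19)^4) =130321/307125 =0.42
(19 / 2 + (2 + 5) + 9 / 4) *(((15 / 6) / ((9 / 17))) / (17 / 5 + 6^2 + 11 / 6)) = 10625 / 4948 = 2.15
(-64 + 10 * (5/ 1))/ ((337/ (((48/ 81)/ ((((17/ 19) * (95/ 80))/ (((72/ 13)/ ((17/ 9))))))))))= -86016/ 1266109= -0.07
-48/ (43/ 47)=-2256/ 43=-52.47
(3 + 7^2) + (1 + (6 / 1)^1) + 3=62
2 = 2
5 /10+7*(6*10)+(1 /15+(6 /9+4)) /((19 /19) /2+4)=113819 /270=421.55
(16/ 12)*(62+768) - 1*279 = 827.67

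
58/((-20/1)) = -29/10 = -2.90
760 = 760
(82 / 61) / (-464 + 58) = -0.00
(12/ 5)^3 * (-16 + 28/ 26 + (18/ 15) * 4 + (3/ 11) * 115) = 26243136/ 89375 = 293.63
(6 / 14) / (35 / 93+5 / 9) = 837 / 1820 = 0.46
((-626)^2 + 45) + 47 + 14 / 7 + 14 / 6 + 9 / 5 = 391974.13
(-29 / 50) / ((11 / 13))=-0.69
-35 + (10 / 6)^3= -820 / 27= -30.37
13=13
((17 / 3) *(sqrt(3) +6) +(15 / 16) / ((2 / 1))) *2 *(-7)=-7721 / 16 - 238 *sqrt(3) / 3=-619.97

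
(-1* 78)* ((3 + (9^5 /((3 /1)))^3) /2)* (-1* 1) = 297398301914610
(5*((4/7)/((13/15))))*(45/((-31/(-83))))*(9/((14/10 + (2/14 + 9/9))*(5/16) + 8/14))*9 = 161352000/6851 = 23551.60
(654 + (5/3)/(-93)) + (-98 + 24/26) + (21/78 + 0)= 4041743/7254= 557.17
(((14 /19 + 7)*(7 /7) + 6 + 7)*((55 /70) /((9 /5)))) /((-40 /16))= -4334 /1197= -3.62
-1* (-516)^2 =-266256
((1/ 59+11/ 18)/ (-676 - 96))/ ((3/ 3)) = -667/ 819864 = -0.00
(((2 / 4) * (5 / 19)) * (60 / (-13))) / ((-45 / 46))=460 / 741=0.62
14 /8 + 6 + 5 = 51 /4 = 12.75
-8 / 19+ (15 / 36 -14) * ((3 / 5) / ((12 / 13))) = -42181 / 4560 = -9.25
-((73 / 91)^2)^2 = -28398241 / 68574961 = -0.41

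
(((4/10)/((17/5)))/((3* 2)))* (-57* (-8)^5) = 622592/17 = 36623.06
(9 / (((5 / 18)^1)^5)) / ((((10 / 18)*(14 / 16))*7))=1224440064 / 765625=1599.27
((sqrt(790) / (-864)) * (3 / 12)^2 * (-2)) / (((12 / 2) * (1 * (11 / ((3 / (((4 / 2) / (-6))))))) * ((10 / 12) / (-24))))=sqrt(790) / 1760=0.02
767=767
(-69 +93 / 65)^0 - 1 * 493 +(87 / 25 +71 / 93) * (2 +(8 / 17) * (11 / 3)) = -11292872 / 23715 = -476.19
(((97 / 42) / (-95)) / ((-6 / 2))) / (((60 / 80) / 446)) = 86524 / 17955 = 4.82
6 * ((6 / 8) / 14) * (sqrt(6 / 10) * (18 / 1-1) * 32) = 1224 * sqrt(15) / 35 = 135.44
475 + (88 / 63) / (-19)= 568487 / 1197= 474.93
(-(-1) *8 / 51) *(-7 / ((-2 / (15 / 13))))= 0.63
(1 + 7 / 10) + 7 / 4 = 69 / 20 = 3.45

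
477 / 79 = 6.04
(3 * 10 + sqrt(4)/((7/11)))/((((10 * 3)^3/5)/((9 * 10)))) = 58/105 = 0.55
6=6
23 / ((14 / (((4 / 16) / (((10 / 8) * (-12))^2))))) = 0.00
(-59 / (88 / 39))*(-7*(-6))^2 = -1014741 / 22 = -46124.59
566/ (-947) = -566/ 947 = -0.60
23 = 23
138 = 138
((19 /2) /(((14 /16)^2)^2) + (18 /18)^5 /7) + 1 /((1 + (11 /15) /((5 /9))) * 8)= 18274345 /1114064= 16.40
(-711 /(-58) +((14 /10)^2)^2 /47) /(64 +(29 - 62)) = 21024883 /52816250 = 0.40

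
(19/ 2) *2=19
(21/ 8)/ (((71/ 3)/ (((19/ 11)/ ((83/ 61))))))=73017/ 518584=0.14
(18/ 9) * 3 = 6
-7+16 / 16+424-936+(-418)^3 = -73035150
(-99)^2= 9801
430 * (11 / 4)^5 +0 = 34625965 / 512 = 67628.84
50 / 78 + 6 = 259 / 39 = 6.64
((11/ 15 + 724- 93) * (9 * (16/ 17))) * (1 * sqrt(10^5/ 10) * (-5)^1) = -45484800/ 17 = -2675576.47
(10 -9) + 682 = 683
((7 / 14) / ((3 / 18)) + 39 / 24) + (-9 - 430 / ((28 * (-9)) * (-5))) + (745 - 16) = 365039 / 504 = 724.28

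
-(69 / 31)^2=-4761 / 961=-4.95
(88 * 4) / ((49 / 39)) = 13728 / 49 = 280.16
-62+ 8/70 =-2166/35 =-61.89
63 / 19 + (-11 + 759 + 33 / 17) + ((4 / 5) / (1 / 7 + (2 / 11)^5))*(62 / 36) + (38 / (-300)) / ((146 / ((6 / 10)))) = 522186252323261 / 684486580500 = 762.89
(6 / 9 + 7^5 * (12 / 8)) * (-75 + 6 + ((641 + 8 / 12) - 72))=12622390.78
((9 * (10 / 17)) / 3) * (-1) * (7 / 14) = -15 / 17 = -0.88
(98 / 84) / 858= 7 / 5148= 0.00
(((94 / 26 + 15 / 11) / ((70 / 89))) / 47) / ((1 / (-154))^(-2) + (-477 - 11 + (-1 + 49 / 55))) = 15842 / 2732006459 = 0.00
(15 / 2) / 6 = 1.25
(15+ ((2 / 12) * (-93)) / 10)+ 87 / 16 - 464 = -35609 / 80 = -445.11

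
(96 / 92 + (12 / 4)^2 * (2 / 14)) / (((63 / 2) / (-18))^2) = 6000 / 7889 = 0.76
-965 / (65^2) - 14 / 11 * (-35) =411927 / 9295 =44.32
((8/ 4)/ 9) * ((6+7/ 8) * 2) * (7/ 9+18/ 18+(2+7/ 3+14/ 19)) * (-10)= -322025/ 1539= -209.24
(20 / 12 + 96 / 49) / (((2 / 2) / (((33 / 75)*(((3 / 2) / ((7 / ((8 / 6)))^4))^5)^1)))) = 201451146051584 / 4207624395956983297290933225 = 0.00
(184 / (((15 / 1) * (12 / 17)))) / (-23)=-34 / 45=-0.76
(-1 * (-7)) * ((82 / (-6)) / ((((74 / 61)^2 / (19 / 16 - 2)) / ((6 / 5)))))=13883051 / 219040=63.38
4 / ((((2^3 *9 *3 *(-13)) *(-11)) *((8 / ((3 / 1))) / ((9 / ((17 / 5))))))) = 5 / 38896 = 0.00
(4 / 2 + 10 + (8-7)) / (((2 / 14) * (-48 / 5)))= -455 / 48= -9.48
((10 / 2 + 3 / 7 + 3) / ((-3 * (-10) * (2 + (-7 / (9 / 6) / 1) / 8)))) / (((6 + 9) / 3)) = 118 / 2975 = 0.04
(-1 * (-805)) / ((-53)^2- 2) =115 / 401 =0.29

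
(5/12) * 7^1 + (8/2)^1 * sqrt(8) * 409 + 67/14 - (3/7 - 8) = 1283/84 + 3272 * sqrt(2) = 4642.58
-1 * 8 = -8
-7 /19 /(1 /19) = -7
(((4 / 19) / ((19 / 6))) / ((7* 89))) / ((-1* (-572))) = 6 / 32161129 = 0.00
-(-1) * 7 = 7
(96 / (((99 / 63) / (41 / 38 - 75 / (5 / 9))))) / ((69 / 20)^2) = -227987200 / 331683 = -687.36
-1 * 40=-40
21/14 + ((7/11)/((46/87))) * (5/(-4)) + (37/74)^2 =497/2024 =0.25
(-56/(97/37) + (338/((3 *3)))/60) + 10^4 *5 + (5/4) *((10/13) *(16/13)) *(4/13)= 49979.63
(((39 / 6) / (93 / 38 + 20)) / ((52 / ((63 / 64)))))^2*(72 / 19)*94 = 31898853 / 2980286464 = 0.01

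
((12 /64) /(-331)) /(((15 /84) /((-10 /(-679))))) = -3 /64214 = -0.00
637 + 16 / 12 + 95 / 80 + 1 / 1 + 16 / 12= 30809 / 48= 641.85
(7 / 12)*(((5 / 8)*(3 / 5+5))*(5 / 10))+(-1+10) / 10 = 461 / 240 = 1.92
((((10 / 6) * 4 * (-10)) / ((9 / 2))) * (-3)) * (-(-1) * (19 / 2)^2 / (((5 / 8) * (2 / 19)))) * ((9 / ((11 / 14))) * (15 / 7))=16461600 / 11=1496509.09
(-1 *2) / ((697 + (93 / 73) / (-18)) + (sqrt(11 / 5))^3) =-33425422500 / 11647321533761 + 21102840 *sqrt(55) / 11647321533761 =-0.00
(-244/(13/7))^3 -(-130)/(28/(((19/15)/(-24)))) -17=-5022586597747/2214576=-2267967.59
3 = 3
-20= -20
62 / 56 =31 / 28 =1.11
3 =3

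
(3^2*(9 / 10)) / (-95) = -81 / 950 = -0.09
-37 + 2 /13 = -479 /13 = -36.85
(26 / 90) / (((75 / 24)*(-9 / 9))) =-104 / 1125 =-0.09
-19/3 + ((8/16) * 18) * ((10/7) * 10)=2567/21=122.24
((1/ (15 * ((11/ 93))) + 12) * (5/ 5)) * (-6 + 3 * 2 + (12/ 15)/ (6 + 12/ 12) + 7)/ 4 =172059/ 7700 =22.35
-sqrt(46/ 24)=-sqrt(69)/ 6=-1.38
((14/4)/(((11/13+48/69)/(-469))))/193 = -981617/177946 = -5.52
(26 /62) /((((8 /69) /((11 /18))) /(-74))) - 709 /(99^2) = -397746863 /2430648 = -163.64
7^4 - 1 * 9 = 2392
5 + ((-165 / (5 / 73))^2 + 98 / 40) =116065769 / 20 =5803288.45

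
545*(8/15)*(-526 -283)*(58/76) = -10228996/57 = -179456.07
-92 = -92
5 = 5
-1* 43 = -43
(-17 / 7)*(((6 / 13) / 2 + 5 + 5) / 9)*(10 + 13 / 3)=-13889 / 351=-39.57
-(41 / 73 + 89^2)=-578274 / 73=-7921.56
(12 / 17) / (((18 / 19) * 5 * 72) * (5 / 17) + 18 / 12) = 152 / 21923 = 0.01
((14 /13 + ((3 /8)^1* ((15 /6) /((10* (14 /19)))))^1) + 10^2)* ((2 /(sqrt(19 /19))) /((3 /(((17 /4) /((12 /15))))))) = 16700035 /46592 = 358.43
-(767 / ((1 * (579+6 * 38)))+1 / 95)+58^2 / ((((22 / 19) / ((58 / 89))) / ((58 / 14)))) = 4120496163524 / 525385245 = 7842.81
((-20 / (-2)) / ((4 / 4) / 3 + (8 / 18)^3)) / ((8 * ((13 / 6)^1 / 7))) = 76545 / 7982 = 9.59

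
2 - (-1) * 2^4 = 18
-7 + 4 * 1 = -3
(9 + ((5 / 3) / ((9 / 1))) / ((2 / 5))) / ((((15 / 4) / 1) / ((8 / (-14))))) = -1.44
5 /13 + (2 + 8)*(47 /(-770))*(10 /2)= -2670 /1001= -2.67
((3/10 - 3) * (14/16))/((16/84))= -3969/320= -12.40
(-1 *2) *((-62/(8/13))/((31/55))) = 715/2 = 357.50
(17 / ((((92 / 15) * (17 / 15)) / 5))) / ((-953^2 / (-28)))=7875 / 20888807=0.00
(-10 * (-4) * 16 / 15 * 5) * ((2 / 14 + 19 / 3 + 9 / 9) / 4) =25120 / 63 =398.73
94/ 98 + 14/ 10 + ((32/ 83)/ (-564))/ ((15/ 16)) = 2.36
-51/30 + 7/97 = -1579/970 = -1.63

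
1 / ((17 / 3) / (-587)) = -1761 / 17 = -103.59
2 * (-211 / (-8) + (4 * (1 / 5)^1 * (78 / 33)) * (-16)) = -1707 / 220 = -7.76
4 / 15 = 0.27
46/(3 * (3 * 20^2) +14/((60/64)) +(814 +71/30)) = 460/44313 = 0.01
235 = 235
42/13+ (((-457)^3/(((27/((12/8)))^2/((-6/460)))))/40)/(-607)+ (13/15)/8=24939453731/7840497600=3.18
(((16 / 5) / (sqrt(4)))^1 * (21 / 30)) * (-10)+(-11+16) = -31 / 5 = -6.20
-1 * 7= -7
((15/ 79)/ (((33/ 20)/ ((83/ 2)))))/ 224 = 2075/ 97328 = 0.02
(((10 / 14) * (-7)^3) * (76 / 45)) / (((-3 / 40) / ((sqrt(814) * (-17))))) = -2532320 * sqrt(814) / 27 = -2675882.40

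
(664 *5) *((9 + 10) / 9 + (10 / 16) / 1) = 81755 / 9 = 9083.89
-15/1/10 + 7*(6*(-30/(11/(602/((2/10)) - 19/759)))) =-1919047989/5566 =-344780.45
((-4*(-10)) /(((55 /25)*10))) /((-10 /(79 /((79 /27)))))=-54 /11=-4.91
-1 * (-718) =718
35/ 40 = 7/ 8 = 0.88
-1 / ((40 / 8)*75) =-1 / 375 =-0.00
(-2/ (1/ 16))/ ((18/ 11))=-176/ 9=-19.56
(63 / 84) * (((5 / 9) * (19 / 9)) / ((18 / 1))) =95 / 1944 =0.05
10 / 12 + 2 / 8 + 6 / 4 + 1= 43 / 12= 3.58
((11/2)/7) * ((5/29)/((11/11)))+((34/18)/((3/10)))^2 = 11773495/295974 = 39.78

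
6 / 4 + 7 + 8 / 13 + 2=289 / 26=11.12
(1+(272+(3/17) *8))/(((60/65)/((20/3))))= 101075/51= 1981.86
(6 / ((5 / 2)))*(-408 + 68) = -816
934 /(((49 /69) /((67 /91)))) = 4317882 /4459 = 968.35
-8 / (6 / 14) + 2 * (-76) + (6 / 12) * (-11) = -1057 / 6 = -176.17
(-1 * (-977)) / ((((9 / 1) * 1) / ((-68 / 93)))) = -66436 / 837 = -79.37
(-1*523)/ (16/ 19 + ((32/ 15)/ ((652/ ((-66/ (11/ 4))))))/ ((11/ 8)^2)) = -979937255/ 1500016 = -653.28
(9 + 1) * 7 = 70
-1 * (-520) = 520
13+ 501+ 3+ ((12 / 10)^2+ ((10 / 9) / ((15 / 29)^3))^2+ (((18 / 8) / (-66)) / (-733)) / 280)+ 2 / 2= 77841805817605391 / 133311384360000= 583.91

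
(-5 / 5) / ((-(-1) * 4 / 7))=-7 / 4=-1.75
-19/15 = -1.27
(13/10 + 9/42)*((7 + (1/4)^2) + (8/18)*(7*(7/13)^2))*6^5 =110945430/1183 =93783.12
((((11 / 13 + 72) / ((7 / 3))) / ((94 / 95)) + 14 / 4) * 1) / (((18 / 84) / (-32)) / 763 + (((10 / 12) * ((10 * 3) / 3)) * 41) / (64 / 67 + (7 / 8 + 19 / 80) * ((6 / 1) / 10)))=955115891542848 / 5737231886933989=0.17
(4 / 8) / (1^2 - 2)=-1 / 2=-0.50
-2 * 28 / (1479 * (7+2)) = -56 / 13311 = -0.00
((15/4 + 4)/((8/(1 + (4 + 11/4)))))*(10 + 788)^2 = 152992161/32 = 4781005.03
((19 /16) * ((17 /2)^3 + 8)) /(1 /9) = 851067 /128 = 6648.96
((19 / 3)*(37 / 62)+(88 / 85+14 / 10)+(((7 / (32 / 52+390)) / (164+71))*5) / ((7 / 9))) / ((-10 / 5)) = -5863113733 / 1886654730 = -3.11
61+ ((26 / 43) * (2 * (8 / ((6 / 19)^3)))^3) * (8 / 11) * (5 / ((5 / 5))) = 2684762213434879 / 9310059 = 288372201.88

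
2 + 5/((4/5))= 33/4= 8.25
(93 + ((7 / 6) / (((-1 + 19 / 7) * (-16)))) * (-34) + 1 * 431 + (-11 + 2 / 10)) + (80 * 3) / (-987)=487407149 / 947520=514.40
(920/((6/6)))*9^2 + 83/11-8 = 819715/11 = 74519.55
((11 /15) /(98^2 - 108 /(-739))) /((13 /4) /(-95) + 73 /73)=14041 /177597906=0.00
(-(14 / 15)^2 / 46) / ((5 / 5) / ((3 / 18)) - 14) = 49 / 20700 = 0.00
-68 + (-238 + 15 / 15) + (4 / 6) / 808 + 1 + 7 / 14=-367841 / 1212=-303.50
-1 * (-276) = 276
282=282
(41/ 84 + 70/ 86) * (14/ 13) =4703/ 3354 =1.40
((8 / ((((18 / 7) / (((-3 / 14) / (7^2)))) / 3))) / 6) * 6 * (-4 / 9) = 8 / 441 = 0.02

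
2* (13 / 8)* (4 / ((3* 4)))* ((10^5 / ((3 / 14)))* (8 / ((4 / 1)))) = 1011111.11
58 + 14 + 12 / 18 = 218 / 3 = 72.67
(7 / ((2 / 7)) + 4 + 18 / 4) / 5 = 33 / 5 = 6.60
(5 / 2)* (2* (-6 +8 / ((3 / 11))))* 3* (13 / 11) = 4550 / 11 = 413.64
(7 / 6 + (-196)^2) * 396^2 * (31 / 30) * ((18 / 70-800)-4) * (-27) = 3377357561434428 / 25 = 135094302457377.12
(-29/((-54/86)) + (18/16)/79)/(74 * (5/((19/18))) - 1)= 14978593/113322024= 0.13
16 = 16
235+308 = 543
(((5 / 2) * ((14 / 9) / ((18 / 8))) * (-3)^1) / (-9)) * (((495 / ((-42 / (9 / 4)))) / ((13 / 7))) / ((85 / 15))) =-1925 / 1326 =-1.45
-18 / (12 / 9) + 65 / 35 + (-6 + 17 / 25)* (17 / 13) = -18.60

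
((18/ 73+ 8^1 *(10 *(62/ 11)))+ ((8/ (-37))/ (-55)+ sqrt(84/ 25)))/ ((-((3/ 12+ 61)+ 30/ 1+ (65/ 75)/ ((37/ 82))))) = -804264168/ 166091717 - 888 *sqrt(21)/ 206839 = -4.86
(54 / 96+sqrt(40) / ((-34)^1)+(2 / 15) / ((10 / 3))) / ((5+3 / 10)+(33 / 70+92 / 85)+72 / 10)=28679 / 668960 - 35 * sqrt(10) / 8362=0.03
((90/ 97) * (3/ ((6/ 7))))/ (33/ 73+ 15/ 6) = 45990/ 41807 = 1.10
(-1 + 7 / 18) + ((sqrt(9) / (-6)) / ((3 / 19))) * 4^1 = -239 / 18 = -13.28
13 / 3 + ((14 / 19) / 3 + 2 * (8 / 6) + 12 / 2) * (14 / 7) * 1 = 421 / 19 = 22.16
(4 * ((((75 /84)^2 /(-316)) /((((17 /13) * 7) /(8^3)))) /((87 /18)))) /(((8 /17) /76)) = -14820000 /785813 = -18.86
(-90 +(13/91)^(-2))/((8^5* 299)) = -41/9797632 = -0.00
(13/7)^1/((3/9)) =39/7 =5.57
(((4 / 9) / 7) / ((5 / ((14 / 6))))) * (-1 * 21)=-28 / 45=-0.62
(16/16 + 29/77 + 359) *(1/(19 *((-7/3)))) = -8.13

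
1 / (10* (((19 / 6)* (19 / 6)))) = 18 / 1805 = 0.01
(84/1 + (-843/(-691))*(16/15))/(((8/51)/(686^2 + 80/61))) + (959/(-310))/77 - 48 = 36783027607432837/143734910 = 255908794.93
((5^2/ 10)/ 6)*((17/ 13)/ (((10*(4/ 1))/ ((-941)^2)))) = 12061.84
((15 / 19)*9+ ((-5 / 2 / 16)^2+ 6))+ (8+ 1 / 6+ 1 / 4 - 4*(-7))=2891921 / 58368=49.55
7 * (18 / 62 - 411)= -89124 / 31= -2874.97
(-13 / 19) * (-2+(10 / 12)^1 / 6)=871 / 684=1.27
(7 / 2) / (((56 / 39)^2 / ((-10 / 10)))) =-1.70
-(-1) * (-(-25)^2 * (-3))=1875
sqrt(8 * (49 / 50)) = 2.80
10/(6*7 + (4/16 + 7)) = 40/197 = 0.20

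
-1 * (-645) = 645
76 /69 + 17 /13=2161 /897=2.41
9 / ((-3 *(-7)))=3 / 7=0.43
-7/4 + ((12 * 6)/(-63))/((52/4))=-669/364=-1.84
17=17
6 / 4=3 / 2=1.50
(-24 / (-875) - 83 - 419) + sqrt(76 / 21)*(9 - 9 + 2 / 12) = -439226 / 875 + sqrt(399) / 63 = -501.66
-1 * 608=-608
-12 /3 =-4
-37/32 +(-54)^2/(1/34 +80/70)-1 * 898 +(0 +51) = 1626213/992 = 1639.33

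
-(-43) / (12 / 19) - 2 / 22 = 8975 / 132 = 67.99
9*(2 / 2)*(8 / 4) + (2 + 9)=29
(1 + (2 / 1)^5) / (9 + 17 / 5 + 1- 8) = 55 / 9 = 6.11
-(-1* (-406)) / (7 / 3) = -174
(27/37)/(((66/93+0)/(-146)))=-61101/407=-150.13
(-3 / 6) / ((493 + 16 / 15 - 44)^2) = -225 / 91152002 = -0.00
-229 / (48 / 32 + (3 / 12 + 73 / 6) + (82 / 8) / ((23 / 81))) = -15801 / 3451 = -4.58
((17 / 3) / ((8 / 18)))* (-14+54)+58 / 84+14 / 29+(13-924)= -486989 / 1218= -399.83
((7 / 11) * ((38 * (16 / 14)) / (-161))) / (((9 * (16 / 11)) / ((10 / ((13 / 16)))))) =-3040 / 18837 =-0.16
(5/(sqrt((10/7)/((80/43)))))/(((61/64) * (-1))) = -640 * sqrt(602)/2623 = -5.99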